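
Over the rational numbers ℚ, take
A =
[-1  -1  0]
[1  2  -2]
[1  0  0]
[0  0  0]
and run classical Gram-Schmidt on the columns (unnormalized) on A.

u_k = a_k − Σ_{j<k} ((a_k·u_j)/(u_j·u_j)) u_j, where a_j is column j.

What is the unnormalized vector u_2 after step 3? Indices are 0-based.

Step 1: u_0 = a_0 = (-1, 1, 1, 0).
Step 2: u_1 = a_1 − (1)·u_0 = (0, 1, -1, 0).
Step 3: u_2 = a_2 − (-2/3)·u_0 − (-1)·u_1 = (-2/3, -1/3, -1/3, 0).

u_2 = (-2/3, -1/3, -1/3, 0)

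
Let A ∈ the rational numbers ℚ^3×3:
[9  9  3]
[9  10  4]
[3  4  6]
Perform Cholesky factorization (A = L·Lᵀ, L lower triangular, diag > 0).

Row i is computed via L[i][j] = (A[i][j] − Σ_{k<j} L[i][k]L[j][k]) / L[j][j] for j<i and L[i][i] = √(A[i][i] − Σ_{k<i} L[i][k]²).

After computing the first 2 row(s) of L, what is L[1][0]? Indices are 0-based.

Step 1: L[0][0] = √(9) = 3.
  L[1][0] = (9) / L[0][0] = 3.
Step 2: L[1][1] = √(1) = 1.

L[1][0] = 3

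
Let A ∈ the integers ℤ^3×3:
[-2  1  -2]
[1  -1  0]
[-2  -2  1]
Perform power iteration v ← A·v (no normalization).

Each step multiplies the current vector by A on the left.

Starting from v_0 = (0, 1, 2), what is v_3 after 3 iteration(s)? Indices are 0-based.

v_0 = (0, 1, 2).
v_1 = A·v_0 = (-3, -1, 0).
v_2 = A·v_1 = (5, -2, 8).
v_3 = A·v_2 = (-28, 7, 2).

v_3 = (-28, 7, 2)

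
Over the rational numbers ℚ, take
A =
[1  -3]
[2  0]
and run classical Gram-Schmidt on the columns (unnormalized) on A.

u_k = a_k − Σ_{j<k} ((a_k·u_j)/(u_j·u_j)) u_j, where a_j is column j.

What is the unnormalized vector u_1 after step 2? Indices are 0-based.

Step 1: u_0 = a_0 = (1, 2).
Step 2: u_1 = a_1 − (-3/5)·u_0 = (-12/5, 6/5).

u_1 = (-12/5, 6/5)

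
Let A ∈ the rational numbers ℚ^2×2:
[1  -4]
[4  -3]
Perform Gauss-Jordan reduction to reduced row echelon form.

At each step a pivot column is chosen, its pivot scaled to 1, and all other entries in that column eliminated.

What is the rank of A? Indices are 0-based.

rank = 2

[1] R0 /= 1  ⇒  (1, -4)
     R1 -= 4·R0  ⇒  (0, 13)
[2] R1 /= 13  ⇒  (0, 1)
     R0 -= -4·R1  ⇒  (1, 0)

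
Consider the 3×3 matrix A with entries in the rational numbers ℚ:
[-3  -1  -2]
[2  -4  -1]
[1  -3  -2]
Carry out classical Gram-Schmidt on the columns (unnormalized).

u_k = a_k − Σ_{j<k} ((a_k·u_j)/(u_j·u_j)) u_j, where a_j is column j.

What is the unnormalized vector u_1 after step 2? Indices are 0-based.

Step 1: u_0 = a_0 = (-3, 2, 1).
Step 2: u_1 = a_1 − (-4/7)·u_0 = (-19/7, -20/7, -17/7).

u_1 = (-19/7, -20/7, -17/7)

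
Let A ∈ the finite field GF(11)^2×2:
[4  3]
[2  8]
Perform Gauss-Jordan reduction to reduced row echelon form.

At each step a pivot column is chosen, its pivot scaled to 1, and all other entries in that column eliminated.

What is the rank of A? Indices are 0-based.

pivot(0,0)=4: scale R0 → (1, 9)
  clear (1,0): R1 −= (2)R0 → (0, 1)
pivot(1,1)=1: scale R1 → (0, 1)
  clear (0,1): R0 −= (9)R1 → (1, 0)

rank = 2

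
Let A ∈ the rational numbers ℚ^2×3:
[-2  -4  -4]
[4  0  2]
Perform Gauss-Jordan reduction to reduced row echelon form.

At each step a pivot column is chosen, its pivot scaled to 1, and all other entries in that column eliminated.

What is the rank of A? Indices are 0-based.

rank = 2

pivot(0,0)=-2: scale R0 → (1, 2, 2)
  clear (1,0): R1 −= (4)R0 → (0, -8, -6)
pivot(1,1)=-8: scale R1 → (0, 1, 3/4)
  clear (0,1): R0 −= (2)R1 → (1, 0, 1/2)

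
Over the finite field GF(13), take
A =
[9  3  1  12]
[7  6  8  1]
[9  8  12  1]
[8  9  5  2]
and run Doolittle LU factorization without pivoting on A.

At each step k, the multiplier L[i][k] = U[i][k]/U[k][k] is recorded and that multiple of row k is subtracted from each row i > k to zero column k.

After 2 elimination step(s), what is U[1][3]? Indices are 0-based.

U[1][3] = 9

Step 1: pivot at (0,0) is 9.
  row1 ← row1 − (8)·row0  ⇒  L[1][0]=8, U row1=(0, 8, 0, 9)
  row2 ← row2 − (1)·row0  ⇒  L[2][0]=1, U row2=(0, 5, 11, 2)
  row3 ← row3 − (11)·row0  ⇒  L[3][0]=11, U row3=(0, 2, 7, 0)
Step 2: pivot at (1,1) is 8.
  row2 ← row2 − (12)·row1  ⇒  L[2][1]=12, U row2=(0, 0, 11, 11)
  row3 ← row3 − (10)·row1  ⇒  L[3][1]=10, U row3=(0, 0, 7, 1)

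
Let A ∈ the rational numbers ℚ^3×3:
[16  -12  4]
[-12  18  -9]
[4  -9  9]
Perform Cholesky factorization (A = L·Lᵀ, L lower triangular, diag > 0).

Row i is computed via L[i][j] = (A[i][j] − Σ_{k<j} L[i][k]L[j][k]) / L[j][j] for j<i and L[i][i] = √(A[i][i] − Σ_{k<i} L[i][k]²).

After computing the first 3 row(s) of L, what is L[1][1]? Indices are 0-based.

L[1][1] = 3

Step 1: L[0][0] = √(16) = 4.
  L[1][0] = (-12) / L[0][0] = -3.
Step 2: L[1][1] = √(9) = 3.
  L[2][0] = (4) / L[0][0] = 1.
  L[2][1] = (-6) / L[1][1] = -2.
Step 3: L[2][2] = √(4) = 2.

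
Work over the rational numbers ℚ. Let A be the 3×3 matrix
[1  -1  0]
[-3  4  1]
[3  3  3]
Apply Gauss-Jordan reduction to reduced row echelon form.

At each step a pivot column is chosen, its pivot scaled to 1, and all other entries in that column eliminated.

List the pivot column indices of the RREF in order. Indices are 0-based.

step 1: normalize row 0 (÷1) = (1, -1, 0)
  row 1: subtract -3×row0 = (0, 1, 1)
  row 2: subtract 3×row0 = (0, 6, 3)
step 2: normalize row 1 (÷1) = (0, 1, 1)
  row 0: subtract -1×row1 = (1, 0, 1)
  row 2: subtract 6×row1 = (0, 0, -3)
step 3: normalize row 2 (÷-3) = (0, 0, 1)
  row 0: subtract 1×row2 = (1, 0, 0)
  row 1: subtract 1×row2 = (0, 1, 0)

pivot columns: 0, 1, 2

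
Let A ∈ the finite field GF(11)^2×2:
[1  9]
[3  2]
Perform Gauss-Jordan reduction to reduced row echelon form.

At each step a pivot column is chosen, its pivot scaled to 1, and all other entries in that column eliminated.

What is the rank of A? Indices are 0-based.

rank = 2

[1] R0 /= 1  ⇒  (1, 9)
     R1 -= 3·R0  ⇒  (0, 8)
[2] R1 /= 8  ⇒  (0, 1)
     R0 -= 9·R1  ⇒  (1, 0)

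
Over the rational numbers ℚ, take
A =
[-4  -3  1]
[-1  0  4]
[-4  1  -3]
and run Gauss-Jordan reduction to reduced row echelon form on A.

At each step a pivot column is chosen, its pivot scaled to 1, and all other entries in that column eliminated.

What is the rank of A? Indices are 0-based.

step 1: normalize row 0 (÷-4) = (1, 3/4, -1/4)
  row 1: subtract -1×row0 = (0, 3/4, 15/4)
  row 2: subtract -4×row0 = (0, 4, -4)
step 2: normalize row 1 (÷3/4) = (0, 1, 5)
  row 0: subtract 3/4×row1 = (1, 0, -4)
  row 2: subtract 4×row1 = (0, 0, -24)
step 3: normalize row 2 (÷-24) = (0, 0, 1)
  row 0: subtract -4×row2 = (1, 0, 0)
  row 1: subtract 5×row2 = (0, 1, 0)

rank = 3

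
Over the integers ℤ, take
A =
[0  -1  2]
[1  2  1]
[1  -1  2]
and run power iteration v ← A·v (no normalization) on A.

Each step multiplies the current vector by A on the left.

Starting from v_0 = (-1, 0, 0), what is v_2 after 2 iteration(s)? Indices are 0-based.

v_0 = (-1, 0, 0).
v_1 = A·v_0 = (0, -1, -1).
v_2 = A·v_1 = (-1, -3, -1).

v_2 = (-1, -3, -1)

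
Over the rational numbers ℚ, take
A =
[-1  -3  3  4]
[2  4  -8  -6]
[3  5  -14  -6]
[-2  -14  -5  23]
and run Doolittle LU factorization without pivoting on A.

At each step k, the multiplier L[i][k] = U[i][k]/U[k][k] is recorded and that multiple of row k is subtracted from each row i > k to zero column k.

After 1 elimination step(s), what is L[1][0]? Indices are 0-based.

L[1][0] = -2

k=0: U[0][0]=-1
  eliminate (1,0): mult=-2, new row 1: (0, -2, -2, 2); set L[1][0]=-2
  eliminate (2,0): mult=-3, new row 2: (0, -4, -5, 6); set L[2][0]=-3
  eliminate (3,0): mult=2, new row 3: (0, -8, -11, 15); set L[3][0]=2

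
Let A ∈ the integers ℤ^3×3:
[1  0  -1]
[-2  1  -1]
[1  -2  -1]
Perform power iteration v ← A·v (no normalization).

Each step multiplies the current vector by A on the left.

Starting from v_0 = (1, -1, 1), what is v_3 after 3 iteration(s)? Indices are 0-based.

v_3 = (-8, -8, 4)

v_0 = (1, -1, 1).
v_1 = A·v_0 = (0, -4, 2).
v_2 = A·v_1 = (-2, -6, 6).
v_3 = A·v_2 = (-8, -8, 4).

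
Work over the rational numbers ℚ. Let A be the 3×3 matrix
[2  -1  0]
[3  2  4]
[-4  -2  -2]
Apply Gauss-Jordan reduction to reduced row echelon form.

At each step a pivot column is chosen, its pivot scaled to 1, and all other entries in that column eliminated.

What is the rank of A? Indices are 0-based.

[1] R0 /= 2  ⇒  (1, -1/2, 0)
     R1 -= 3·R0  ⇒  (0, 7/2, 4)
     R2 -= -4·R0  ⇒  (0, -4, -2)
[2] R1 /= 7/2  ⇒  (0, 1, 8/7)
     R0 -= -1/2·R1  ⇒  (1, 0, 4/7)
     R2 -= -4·R1  ⇒  (0, 0, 18/7)
[3] R2 /= 18/7  ⇒  (0, 0, 1)
     R0 -= 4/7·R2  ⇒  (1, 0, 0)
     R1 -= 8/7·R2  ⇒  (0, 1, 0)

rank = 3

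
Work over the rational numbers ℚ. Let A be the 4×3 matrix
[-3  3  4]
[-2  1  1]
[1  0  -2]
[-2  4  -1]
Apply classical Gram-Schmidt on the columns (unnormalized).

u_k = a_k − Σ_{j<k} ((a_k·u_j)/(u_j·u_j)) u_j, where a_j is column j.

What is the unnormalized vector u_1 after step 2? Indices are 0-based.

Step 1: u_0 = a_0 = (-3, -2, 1, -2).
Step 2: u_1 = a_1 − (-19/18)·u_0 = (-1/6, -10/9, 19/18, 17/9).

u_1 = (-1/6, -10/9, 19/18, 17/9)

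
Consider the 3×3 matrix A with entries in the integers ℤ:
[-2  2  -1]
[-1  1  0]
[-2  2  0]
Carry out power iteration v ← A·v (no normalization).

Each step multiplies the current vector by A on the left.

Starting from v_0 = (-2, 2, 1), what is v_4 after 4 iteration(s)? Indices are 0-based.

v_0 = (-2, 2, 1).
v_1 = A·v_0 = (7, 4, 8).
v_2 = A·v_1 = (-14, -3, -6).
v_3 = A·v_2 = (28, 11, 22).
v_4 = A·v_3 = (-56, -17, -34).

v_4 = (-56, -17, -34)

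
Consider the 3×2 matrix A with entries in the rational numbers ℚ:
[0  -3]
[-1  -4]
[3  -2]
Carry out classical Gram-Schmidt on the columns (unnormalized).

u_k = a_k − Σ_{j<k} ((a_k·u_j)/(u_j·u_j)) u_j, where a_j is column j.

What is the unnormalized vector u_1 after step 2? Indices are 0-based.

u_1 = (-3, -21/5, -7/5)

Step 1: u_0 = a_0 = (0, -1, 3).
Step 2: u_1 = a_1 − (-1/5)·u_0 = (-3, -21/5, -7/5).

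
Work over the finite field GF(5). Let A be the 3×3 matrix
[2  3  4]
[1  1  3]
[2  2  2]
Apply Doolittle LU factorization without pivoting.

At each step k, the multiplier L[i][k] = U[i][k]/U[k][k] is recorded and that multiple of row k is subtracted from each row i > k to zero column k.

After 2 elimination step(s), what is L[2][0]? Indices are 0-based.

Step 1: pivot at (0,0) is 2.
  row1 ← row1 − (3)·row0  ⇒  L[1][0]=3, U row1=(0, 2, 1)
  row2 ← row2 − (1)·row0  ⇒  L[2][0]=1, U row2=(0, 4, 3)
Step 2: pivot at (1,1) is 2.
  row2 ← row2 − (2)·row1  ⇒  L[2][1]=2, U row2=(0, 0, 1)

L[2][0] = 1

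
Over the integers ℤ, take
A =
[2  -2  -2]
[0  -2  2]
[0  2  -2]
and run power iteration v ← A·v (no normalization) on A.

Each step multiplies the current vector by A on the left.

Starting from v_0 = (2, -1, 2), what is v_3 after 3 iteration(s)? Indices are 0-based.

v_0 = (2, -1, 2).
v_1 = A·v_0 = (2, 6, -6).
v_2 = A·v_1 = (4, -24, 24).
v_3 = A·v_2 = (8, 96, -96).

v_3 = (8, 96, -96)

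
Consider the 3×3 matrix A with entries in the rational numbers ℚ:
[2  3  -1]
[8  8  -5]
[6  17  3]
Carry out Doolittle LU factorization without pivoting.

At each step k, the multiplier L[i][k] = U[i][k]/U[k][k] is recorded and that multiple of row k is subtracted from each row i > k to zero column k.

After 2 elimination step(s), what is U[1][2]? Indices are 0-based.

U[1][2] = -1

[col 0] pivot 2
  R1 -= 4*R0 → (0, -4, -1)  (L[1][0] := 4)
  R2 -= 3*R0 → (0, 8, 6)  (L[2][0] := 3)
[col 1] pivot -4
  R2 -= -2*R1 → (0, 0, 4)  (L[2][1] := -2)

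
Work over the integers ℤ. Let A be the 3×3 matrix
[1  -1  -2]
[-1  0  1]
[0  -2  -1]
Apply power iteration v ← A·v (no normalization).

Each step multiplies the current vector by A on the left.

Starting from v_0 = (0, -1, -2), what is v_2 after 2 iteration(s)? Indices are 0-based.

v_0 = (0, -1, -2).
v_1 = A·v_0 = (5, -2, 4).
v_2 = A·v_1 = (-1, -1, 0).

v_2 = (-1, -1, 0)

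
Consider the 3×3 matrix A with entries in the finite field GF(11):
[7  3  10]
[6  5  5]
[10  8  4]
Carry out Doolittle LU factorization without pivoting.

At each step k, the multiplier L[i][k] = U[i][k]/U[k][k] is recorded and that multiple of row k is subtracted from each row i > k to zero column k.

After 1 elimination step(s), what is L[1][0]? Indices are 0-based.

Step 1: pivot at (0,0) is 7.
  row1 ← row1 − (4)·row0  ⇒  L[1][0]=4, U row1=(0, 4, 9)
  row2 ← row2 − (3)·row0  ⇒  L[2][0]=3, U row2=(0, 10, 7)

L[1][0] = 4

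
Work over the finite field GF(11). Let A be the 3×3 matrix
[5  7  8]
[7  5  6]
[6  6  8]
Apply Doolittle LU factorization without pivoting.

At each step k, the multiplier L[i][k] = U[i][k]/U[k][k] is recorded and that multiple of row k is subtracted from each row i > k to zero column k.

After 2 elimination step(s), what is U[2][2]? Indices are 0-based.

U[2][2] = 1

Step 1: pivot at (0,0) is 5.
  row1 ← row1 − (8)·row0  ⇒  L[1][0]=8, U row1=(0, 4, 8)
  row2 ← row2 − (10)·row0  ⇒  L[2][0]=10, U row2=(0, 2, 5)
Step 2: pivot at (1,1) is 4.
  row2 ← row2 − (6)·row1  ⇒  L[2][1]=6, U row2=(0, 0, 1)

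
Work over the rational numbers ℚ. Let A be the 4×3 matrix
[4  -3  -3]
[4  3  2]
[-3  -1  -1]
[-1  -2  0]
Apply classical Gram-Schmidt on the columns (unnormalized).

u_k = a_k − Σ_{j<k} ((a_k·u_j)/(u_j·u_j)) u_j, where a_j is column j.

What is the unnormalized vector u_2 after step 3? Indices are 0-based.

u_2 = (-380/941, 263/941, -573/941, 1251/941)

Step 1: u_0 = a_0 = (4, 4, -3, -1).
Step 2: u_1 = a_1 − (5/42)·u_0 = (-73/21, 53/21, -9/14, -79/42).
Step 3: u_2 = a_2 − (-1/42)·u_0 − (677/941)·u_1 = (-380/941, 263/941, -573/941, 1251/941).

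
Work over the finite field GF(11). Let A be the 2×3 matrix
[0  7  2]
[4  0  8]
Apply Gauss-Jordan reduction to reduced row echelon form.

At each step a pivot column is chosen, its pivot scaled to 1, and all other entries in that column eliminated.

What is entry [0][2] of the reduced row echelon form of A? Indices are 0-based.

M[0][2] = 2

pivot(0,0): swap R0↔R1
pivot(0,0)=4: scale R0 → (1, 0, 2)
pivot(1,1)=7: scale R1 → (0, 1, 5)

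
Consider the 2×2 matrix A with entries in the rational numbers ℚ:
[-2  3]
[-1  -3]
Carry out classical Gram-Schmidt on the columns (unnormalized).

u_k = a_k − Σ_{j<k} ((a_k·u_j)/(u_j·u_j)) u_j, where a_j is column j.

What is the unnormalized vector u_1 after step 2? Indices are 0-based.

Step 1: u_0 = a_0 = (-2, -1).
Step 2: u_1 = a_1 − (-3/5)·u_0 = (9/5, -18/5).

u_1 = (9/5, -18/5)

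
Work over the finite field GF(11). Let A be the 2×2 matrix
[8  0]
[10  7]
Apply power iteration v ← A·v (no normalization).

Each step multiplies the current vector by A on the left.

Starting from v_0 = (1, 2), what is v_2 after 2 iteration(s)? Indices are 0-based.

v_2 = (9, 6)

v_0 = (1, 2).
v_1 = A·v_0 = (8, 2).
v_2 = A·v_1 = (9, 6).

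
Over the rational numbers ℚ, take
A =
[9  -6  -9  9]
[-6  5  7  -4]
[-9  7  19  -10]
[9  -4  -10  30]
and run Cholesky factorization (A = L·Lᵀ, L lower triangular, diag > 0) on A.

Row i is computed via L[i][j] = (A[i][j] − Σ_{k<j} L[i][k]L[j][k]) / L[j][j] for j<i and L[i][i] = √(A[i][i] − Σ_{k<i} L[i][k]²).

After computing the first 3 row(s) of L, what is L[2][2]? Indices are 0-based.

L[2][2] = 3

Step 1: L[0][0] = √(9) = 3.
  L[1][0] = (-6) / L[0][0] = -2.
Step 2: L[1][1] = √(1) = 1.
  L[2][0] = (-9) / L[0][0] = -3.
  L[2][1] = (1) / L[1][1] = 1.
Step 3: L[2][2] = √(9) = 3.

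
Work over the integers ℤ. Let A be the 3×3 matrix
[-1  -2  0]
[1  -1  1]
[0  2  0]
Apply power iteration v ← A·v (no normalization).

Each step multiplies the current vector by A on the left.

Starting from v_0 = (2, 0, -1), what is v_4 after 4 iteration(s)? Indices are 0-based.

v_4 = (-16, -5, 10)

v_0 = (2, 0, -1).
v_1 = A·v_0 = (-2, 1, 0).
v_2 = A·v_1 = (0, -3, 2).
v_3 = A·v_2 = (6, 5, -6).
v_4 = A·v_3 = (-16, -5, 10).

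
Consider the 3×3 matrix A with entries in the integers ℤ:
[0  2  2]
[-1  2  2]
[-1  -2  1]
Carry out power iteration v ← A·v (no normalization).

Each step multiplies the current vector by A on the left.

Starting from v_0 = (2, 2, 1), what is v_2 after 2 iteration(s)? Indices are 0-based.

v_2 = (-2, -8, -19)

v_0 = (2, 2, 1).
v_1 = A·v_0 = (6, 4, -5).
v_2 = A·v_1 = (-2, -8, -19).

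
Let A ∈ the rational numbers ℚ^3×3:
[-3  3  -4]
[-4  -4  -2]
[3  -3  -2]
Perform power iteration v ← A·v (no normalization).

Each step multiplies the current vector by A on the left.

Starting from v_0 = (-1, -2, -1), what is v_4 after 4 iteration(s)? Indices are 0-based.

v_4 = (-341, -1654, -1849)

v_0 = (-1, -2, -1).
v_1 = A·v_0 = (1, 14, 5).
v_2 = A·v_1 = (19, -70, -49).
v_3 = A·v_2 = (-71, 302, 365).
v_4 = A·v_3 = (-341, -1654, -1849).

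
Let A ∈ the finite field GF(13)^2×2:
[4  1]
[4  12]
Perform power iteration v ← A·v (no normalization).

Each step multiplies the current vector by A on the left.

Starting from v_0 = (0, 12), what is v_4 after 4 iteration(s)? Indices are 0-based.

v_4 = (3, 4)

v_0 = (0, 12).
v_1 = A·v_0 = (12, 1).
v_2 = A·v_1 = (10, 8).
v_3 = A·v_2 = (9, 6).
v_4 = A·v_3 = (3, 4).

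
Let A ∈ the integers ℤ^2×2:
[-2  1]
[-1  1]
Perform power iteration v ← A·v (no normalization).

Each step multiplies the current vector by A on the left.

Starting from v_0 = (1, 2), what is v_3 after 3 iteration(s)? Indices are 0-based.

v_0 = (1, 2).
v_1 = A·v_0 = (0, 1).
v_2 = A·v_1 = (1, 1).
v_3 = A·v_2 = (-1, 0).

v_3 = (-1, 0)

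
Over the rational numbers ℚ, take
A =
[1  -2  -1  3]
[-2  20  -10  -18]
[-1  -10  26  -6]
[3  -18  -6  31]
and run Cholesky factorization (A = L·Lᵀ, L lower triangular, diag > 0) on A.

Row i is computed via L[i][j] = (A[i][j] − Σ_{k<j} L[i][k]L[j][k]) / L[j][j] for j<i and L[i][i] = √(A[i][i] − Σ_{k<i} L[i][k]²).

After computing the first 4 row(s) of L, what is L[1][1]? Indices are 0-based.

Step 1: L[0][0] = √(1) = 1.
  L[1][0] = (-2) / L[0][0] = -2.
Step 2: L[1][1] = √(16) = 4.
  L[2][0] = (-1) / L[0][0] = -1.
  L[2][1] = (-12) / L[1][1] = -3.
Step 3: L[2][2] = √(16) = 4.
  L[3][0] = (3) / L[0][0] = 3.
  L[3][1] = (-12) / L[1][1] = -3.
  L[3][2] = (-12) / L[2][2] = -3.
Step 4: L[3][3] = √(4) = 2.

L[1][1] = 4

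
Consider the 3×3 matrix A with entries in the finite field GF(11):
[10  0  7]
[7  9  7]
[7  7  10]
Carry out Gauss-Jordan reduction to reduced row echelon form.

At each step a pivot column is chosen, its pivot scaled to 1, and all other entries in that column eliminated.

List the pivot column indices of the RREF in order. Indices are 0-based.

pivot columns: 0, 1, 2

pivot(0,0)=10: scale R0 → (1, 0, 4)
  clear (1,0): R1 −= (7)R0 → (0, 9, 1)
  clear (2,0): R2 −= (7)R0 → (0, 7, 4)
pivot(1,1)=9: scale R1 → (0, 1, 5)
  clear (2,1): R2 −= (7)R1 → (0, 0, 2)
pivot(2,2)=2: scale R2 → (0, 0, 1)
  clear (0,2): R0 −= (4)R2 → (1, 0, 0)
  clear (1,2): R1 −= (5)R2 → (0, 1, 0)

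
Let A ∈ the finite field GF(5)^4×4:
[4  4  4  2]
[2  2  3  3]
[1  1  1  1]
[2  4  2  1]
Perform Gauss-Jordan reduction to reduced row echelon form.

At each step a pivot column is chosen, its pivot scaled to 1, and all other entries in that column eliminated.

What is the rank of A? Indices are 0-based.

pivot(0,0)=4: scale R0 → (1, 1, 1, 3)
  clear (1,0): R1 −= (2)R0 → (0, 0, 1, 2)
  clear (2,0): R2 −= (1)R0 → (0, 0, 0, 3)
  clear (3,0): R3 −= (2)R0 → (0, 2, 0, 0)
pivot(1,1): swap R1↔R3
pivot(1,1)=2: scale R1 → (0, 1, 0, 0)
  clear (0,1): R0 −= (1)R1 → (1, 0, 1, 3)
pivot(2,2): swap R2↔R3
pivot(2,2)=1: scale R2 → (0, 0, 1, 2)
  clear (0,2): R0 −= (1)R2 → (1, 0, 0, 1)
pivot(3,3)=3: scale R3 → (0, 0, 0, 1)
  clear (0,3): R0 −= (1)R3 → (1, 0, 0, 0)
  clear (2,3): R2 −= (2)R3 → (0, 0, 1, 0)

rank = 4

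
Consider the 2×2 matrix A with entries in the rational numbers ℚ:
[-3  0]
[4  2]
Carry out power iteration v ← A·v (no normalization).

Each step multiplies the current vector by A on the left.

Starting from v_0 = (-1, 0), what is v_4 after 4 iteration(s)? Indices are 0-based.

v_0 = (-1, 0).
v_1 = A·v_0 = (3, -4).
v_2 = A·v_1 = (-9, 4).
v_3 = A·v_2 = (27, -28).
v_4 = A·v_3 = (-81, 52).

v_4 = (-81, 52)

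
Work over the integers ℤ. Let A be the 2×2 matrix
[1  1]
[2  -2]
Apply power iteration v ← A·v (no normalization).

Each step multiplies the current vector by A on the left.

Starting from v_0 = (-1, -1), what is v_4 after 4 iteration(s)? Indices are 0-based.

v_0 = (-1, -1).
v_1 = A·v_0 = (-2, 0).
v_2 = A·v_1 = (-2, -4).
v_3 = A·v_2 = (-6, 4).
v_4 = A·v_3 = (-2, -20).

v_4 = (-2, -20)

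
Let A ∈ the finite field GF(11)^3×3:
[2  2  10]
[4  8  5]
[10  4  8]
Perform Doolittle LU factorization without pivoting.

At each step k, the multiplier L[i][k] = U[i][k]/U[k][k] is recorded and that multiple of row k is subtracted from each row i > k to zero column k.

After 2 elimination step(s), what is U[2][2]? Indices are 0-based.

[col 0] pivot 2
  R1 -= 2*R0 → (0, 4, 7)  (L[1][0] := 2)
  R2 -= 5*R0 → (0, 5, 2)  (L[2][0] := 5)
[col 1] pivot 4
  R2 -= 4*R1 → (0, 0, 7)  (L[2][1] := 4)

U[2][2] = 7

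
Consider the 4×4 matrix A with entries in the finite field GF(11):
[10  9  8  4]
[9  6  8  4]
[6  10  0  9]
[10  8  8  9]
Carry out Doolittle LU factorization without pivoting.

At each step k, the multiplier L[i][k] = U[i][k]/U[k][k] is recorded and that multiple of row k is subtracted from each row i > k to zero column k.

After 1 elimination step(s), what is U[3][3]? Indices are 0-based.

U[3][3] = 5

Step 1: pivot at (0,0) is 10.
  row1 ← row1 − (2)·row0  ⇒  L[1][0]=2, U row1=(0, 10, 3, 7)
  row2 ← row2 − (5)·row0  ⇒  L[2][0]=5, U row2=(0, 9, 4, 0)
  row3 ← row3 − (1)·row0  ⇒  L[3][0]=1, U row3=(0, 10, 0, 5)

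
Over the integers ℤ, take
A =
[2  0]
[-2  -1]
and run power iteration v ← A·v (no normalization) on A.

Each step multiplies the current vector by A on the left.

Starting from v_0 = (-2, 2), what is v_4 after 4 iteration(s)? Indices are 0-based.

v_4 = (-32, 22)

v_0 = (-2, 2).
v_1 = A·v_0 = (-4, 2).
v_2 = A·v_1 = (-8, 6).
v_3 = A·v_2 = (-16, 10).
v_4 = A·v_3 = (-32, 22).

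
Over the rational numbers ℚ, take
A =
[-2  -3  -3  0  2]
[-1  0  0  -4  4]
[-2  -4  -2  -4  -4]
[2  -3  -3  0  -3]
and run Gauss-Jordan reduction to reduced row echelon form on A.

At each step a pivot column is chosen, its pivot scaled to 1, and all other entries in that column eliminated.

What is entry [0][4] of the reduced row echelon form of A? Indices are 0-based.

[1] R0 /= -2  ⇒  (1, 3/2, 3/2, 0, -1)
     R1 -= -1·R0  ⇒  (0, 3/2, 3/2, -4, 3)
     R2 -= -2·R0  ⇒  (0, -1, 1, -4, -6)
     R3 -= 2·R0  ⇒  (0, -6, -6, 0, -1)
[2] R1 /= 3/2  ⇒  (0, 1, 1, -8/3, 2)
     R0 -= 3/2·R1  ⇒  (1, 0, 0, 4, -4)
     R2 -= -1·R1  ⇒  (0, 0, 2, -20/3, -4)
     R3 -= -6·R1  ⇒  (0, 0, 0, -16, 11)
[3] R2 /= 2  ⇒  (0, 0, 1, -10/3, -2)
     R1 -= 1·R2  ⇒  (0, 1, 0, 2/3, 4)
[4] R3 /= -16  ⇒  (0, 0, 0, 1, -11/16)
     R0 -= 4·R3  ⇒  (1, 0, 0, 0, -5/4)
     R1 -= 2/3·R3  ⇒  (0, 1, 0, 0, 107/24)
     R2 -= -10/3·R3  ⇒  (0, 0, 1, 0, -103/24)

M[0][4] = -5/4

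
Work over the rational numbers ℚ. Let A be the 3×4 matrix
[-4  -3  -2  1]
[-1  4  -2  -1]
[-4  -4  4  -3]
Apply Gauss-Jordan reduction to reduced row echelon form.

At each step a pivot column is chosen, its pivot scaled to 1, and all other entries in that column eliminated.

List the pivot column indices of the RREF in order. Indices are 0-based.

pivot columns: 0, 1, 2

step 1: normalize row 0 (÷-4) = (1, 3/4, 1/2, -1/4)
  row 1: subtract -1×row0 = (0, 19/4, -3/2, -5/4)
  row 2: subtract -4×row0 = (0, -1, 6, -4)
step 2: normalize row 1 (÷19/4) = (0, 1, -6/19, -5/19)
  row 0: subtract 3/4×row1 = (1, 0, 14/19, -1/19)
  row 2: subtract -1×row1 = (0, 0, 108/19, -81/19)
step 3: normalize row 2 (÷108/19) = (0, 0, 1, -3/4)
  row 0: subtract 14/19×row2 = (1, 0, 0, 1/2)
  row 1: subtract -6/19×row2 = (0, 1, 0, -1/2)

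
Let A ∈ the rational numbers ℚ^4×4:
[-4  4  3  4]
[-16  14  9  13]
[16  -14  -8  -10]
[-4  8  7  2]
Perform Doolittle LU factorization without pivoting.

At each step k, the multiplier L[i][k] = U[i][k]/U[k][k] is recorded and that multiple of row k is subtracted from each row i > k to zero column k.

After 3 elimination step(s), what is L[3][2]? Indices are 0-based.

L[3][2] = -2

k=0: U[0][0]=-4
  eliminate (1,0): mult=4, new row 1: (0, -2, -3, -3); set L[1][0]=4
  eliminate (2,0): mult=-4, new row 2: (0, 2, 4, 6); set L[2][0]=-4
  eliminate (3,0): mult=1, new row 3: (0, 4, 4, -2); set L[3][0]=1
k=1: U[1][1]=-2
  eliminate (2,1): mult=-1, new row 2: (0, 0, 1, 3); set L[2][1]=-1
  eliminate (3,1): mult=-2, new row 3: (0, 0, -2, -8); set L[3][1]=-2
k=2: U[2][2]=1
  eliminate (3,2): mult=-2, new row 3: (0, 0, 0, -2); set L[3][2]=-2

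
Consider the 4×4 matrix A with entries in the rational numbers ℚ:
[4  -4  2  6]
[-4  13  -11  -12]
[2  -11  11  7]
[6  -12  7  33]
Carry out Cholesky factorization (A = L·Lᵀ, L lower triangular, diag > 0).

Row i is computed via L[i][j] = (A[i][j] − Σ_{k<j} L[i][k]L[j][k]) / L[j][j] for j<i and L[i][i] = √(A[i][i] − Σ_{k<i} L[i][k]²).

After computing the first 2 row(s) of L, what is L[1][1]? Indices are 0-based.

L[1][1] = 3

Step 1: L[0][0] = √(4) = 2.
  L[1][0] = (-4) / L[0][0] = -2.
Step 2: L[1][1] = √(9) = 3.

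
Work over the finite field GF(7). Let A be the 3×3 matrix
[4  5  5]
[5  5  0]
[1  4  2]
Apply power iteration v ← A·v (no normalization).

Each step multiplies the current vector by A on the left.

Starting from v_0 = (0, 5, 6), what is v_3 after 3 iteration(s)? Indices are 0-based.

v_0 = (0, 5, 6).
v_1 = A·v_0 = (6, 4, 4).
v_2 = A·v_1 = (1, 1, 2).
v_3 = A·v_2 = (5, 3, 2).

v_3 = (5, 3, 2)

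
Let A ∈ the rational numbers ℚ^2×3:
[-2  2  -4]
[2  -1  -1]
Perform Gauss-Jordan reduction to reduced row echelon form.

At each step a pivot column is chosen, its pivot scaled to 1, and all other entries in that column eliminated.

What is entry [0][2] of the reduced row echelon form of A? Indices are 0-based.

M[0][2] = -3

pivot(0,0)=-2: scale R0 → (1, -1, 2)
  clear (1,0): R1 −= (2)R0 → (0, 1, -5)
pivot(1,1)=1: scale R1 → (0, 1, -5)
  clear (0,1): R0 −= (-1)R1 → (1, 0, -3)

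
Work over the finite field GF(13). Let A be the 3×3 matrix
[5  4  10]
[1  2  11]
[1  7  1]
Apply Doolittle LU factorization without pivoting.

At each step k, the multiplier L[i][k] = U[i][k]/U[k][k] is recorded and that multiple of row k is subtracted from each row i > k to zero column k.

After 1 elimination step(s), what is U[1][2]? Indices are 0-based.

[col 0] pivot 5
  R1 -= 8*R0 → (0, 9, 9)  (L[1][0] := 8)
  R2 -= 8*R0 → (0, 1, 12)  (L[2][0] := 8)

U[1][2] = 9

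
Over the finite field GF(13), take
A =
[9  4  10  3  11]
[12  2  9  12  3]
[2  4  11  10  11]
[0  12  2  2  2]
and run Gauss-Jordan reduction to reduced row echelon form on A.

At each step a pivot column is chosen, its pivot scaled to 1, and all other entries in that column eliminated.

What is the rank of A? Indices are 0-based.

rank = 4

[1] R0 /= 9  ⇒  (1, 12, 4, 9, 7)
     R1 -= 12·R0  ⇒  (0, 1, 0, 8, 10)
     R2 -= 2·R0  ⇒  (0, 6, 3, 5, 10)
[2] R1 /= 1  ⇒  (0, 1, 0, 8, 10)
     R0 -= 12·R1  ⇒  (1, 0, 4, 4, 4)
     R2 -= 6·R1  ⇒  (0, 0, 3, 9, 2)
     R3 -= 12·R1  ⇒  (0, 0, 2, 10, 12)
[3] R2 /= 3  ⇒  (0, 0, 1, 3, 5)
     R0 -= 4·R2  ⇒  (1, 0, 0, 5, 10)
     R3 -= 2·R2  ⇒  (0, 0, 0, 4, 2)
[4] R3 /= 4  ⇒  (0, 0, 0, 1, 7)
     R0 -= 5·R3  ⇒  (1, 0, 0, 0, 1)
     R1 -= 8·R3  ⇒  (0, 1, 0, 0, 6)
     R2 -= 3·R3  ⇒  (0, 0, 1, 0, 10)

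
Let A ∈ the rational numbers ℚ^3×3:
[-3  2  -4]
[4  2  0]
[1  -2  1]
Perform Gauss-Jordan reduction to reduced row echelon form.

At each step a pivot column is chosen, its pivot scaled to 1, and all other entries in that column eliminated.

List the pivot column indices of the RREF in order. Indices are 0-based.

pivot(0,0)=-3: scale R0 → (1, -2/3, 4/3)
  clear (1,0): R1 −= (4)R0 → (0, 14/3, -16/3)
  clear (2,0): R2 −= (1)R0 → (0, -4/3, -1/3)
pivot(1,1)=14/3: scale R1 → (0, 1, -8/7)
  clear (0,1): R0 −= (-2/3)R1 → (1, 0, 4/7)
  clear (2,1): R2 −= (-4/3)R1 → (0, 0, -13/7)
pivot(2,2)=-13/7: scale R2 → (0, 0, 1)
  clear (0,2): R0 −= (4/7)R2 → (1, 0, 0)
  clear (1,2): R1 −= (-8/7)R2 → (0, 1, 0)

pivot columns: 0, 1, 2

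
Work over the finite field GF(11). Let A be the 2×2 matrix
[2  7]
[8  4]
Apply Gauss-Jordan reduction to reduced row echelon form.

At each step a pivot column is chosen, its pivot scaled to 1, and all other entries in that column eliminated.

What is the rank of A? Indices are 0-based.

rank = 2

step 1: normalize row 0 (÷2) = (1, 9)
  row 1: subtract 8×row0 = (0, 9)
step 2: normalize row 1 (÷9) = (0, 1)
  row 0: subtract 9×row1 = (1, 0)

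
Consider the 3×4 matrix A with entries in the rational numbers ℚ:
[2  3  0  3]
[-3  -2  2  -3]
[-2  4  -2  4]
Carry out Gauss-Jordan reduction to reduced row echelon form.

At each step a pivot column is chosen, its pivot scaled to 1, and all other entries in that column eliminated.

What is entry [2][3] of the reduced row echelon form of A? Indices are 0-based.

M[2][3] = -7/19

pivot(0,0)=2: scale R0 → (1, 3/2, 0, 3/2)
  clear (1,0): R1 −= (-3)R0 → (0, 5/2, 2, 3/2)
  clear (2,0): R2 −= (-2)R0 → (0, 7, -2, 7)
pivot(1,1)=5/2: scale R1 → (0, 1, 4/5, 3/5)
  clear (0,1): R0 −= (3/2)R1 → (1, 0, -6/5, 3/5)
  clear (2,1): R2 −= (7)R1 → (0, 0, -38/5, 14/5)
pivot(2,2)=-38/5: scale R2 → (0, 0, 1, -7/19)
  clear (0,2): R0 −= (-6/5)R2 → (1, 0, 0, 3/19)
  clear (1,2): R1 −= (4/5)R2 → (0, 1, 0, 17/19)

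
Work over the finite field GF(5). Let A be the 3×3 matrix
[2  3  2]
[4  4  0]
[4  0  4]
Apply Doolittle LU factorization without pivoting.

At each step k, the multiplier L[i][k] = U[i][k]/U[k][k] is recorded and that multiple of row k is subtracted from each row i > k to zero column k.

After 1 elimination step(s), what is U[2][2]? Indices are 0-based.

U[2][2] = 0

[col 0] pivot 2
  R1 -= 2*R0 → (0, 3, 1)  (L[1][0] := 2)
  R2 -= 2*R0 → (0, 4, 0)  (L[2][0] := 2)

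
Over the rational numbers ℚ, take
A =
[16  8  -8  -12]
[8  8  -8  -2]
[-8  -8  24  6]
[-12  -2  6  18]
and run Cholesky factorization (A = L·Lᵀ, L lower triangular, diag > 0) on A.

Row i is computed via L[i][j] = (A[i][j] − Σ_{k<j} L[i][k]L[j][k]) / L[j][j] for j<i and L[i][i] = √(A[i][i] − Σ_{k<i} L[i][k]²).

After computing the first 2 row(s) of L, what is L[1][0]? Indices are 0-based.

Step 1: L[0][0] = √(16) = 4.
  L[1][0] = (8) / L[0][0] = 2.
Step 2: L[1][1] = √(4) = 2.

L[1][0] = 2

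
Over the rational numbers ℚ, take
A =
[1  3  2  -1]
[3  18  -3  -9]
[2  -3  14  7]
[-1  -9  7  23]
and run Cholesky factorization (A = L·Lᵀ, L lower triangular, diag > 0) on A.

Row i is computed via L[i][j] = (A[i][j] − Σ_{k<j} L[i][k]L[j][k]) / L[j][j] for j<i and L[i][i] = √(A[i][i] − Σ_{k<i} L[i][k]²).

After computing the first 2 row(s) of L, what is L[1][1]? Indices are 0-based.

L[1][1] = 3

Step 1: L[0][0] = √(1) = 1.
  L[1][0] = (3) / L[0][0] = 3.
Step 2: L[1][1] = √(9) = 3.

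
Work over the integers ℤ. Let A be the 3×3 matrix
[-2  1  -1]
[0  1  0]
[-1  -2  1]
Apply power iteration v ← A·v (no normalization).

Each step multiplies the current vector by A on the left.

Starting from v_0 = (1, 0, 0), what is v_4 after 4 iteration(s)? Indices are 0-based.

v_4 = (26, 0, 7)

v_0 = (1, 0, 0).
v_1 = A·v_0 = (-2, 0, -1).
v_2 = A·v_1 = (5, 0, 1).
v_3 = A·v_2 = (-11, 0, -4).
v_4 = A·v_3 = (26, 0, 7).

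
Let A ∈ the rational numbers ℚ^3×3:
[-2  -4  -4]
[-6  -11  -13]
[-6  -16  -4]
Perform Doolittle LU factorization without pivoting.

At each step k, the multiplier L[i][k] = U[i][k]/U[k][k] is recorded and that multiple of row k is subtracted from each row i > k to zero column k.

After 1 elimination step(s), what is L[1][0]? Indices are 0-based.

Step 1: pivot at (0,0) is -2.
  row1 ← row1 − (3)·row0  ⇒  L[1][0]=3, U row1=(0, 1, -1)
  row2 ← row2 − (3)·row0  ⇒  L[2][0]=3, U row2=(0, -4, 8)

L[1][0] = 3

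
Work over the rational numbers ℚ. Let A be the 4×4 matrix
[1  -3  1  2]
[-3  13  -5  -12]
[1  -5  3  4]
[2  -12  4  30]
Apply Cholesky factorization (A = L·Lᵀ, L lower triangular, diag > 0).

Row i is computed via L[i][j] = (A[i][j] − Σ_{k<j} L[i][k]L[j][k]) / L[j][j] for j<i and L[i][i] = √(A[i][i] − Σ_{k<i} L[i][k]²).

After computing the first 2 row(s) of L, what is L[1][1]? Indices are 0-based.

L[1][1] = 2

Step 1: L[0][0] = √(1) = 1.
  L[1][0] = (-3) / L[0][0] = -3.
Step 2: L[1][1] = √(4) = 2.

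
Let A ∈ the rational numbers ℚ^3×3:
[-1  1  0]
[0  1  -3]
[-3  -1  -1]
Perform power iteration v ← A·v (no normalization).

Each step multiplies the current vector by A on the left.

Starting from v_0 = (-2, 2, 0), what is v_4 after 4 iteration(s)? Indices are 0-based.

v_0 = (-2, 2, 0).
v_1 = A·v_0 = (4, 2, 4).
v_2 = A·v_1 = (-2, -10, -18).
v_3 = A·v_2 = (-8, 44, 34).
v_4 = A·v_3 = (52, -58, -54).

v_4 = (52, -58, -54)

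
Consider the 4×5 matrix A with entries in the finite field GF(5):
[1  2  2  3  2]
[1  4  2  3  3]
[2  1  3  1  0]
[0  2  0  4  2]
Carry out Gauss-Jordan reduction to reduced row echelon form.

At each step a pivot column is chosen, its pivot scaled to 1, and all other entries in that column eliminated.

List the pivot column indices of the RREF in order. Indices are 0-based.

pivot columns: 0, 1, 2, 3

step 1: normalize row 0 (÷1) = (1, 2, 2, 3, 2)
  row 1: subtract 1×row0 = (0, 2, 0, 0, 1)
  row 2: subtract 2×row0 = (0, 2, 4, 0, 1)
step 2: normalize row 1 (÷2) = (0, 1, 0, 0, 3)
  row 0: subtract 2×row1 = (1, 0, 2, 3, 1)
  row 2: subtract 2×row1 = (0, 0, 4, 0, 0)
  row 3: subtract 2×row1 = (0, 0, 0, 4, 1)
step 3: normalize row 2 (÷4) = (0, 0, 1, 0, 0)
  row 0: subtract 2×row2 = (1, 0, 0, 3, 1)
step 4: normalize row 3 (÷4) = (0, 0, 0, 1, 4)
  row 0: subtract 3×row3 = (1, 0, 0, 0, 4)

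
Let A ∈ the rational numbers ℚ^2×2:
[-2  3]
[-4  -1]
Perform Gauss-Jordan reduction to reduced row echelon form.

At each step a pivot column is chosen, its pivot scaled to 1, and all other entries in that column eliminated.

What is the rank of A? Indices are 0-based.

step 1: normalize row 0 (÷-2) = (1, -3/2)
  row 1: subtract -4×row0 = (0, -7)
step 2: normalize row 1 (÷-7) = (0, 1)
  row 0: subtract -3/2×row1 = (1, 0)

rank = 2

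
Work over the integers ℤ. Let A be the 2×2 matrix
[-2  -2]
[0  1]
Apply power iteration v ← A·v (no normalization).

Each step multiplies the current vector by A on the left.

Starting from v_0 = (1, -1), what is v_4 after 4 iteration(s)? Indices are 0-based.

v_4 = (6, -1)

v_0 = (1, -1).
v_1 = A·v_0 = (0, -1).
v_2 = A·v_1 = (2, -1).
v_3 = A·v_2 = (-2, -1).
v_4 = A·v_3 = (6, -1).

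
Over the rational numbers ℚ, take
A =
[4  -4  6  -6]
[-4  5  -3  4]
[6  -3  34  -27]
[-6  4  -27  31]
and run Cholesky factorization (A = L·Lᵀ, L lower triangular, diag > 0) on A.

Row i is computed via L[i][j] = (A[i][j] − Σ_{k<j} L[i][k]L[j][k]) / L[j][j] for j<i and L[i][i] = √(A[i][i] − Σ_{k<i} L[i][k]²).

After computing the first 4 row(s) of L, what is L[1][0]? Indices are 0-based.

L[1][0] = -2

Step 1: L[0][0] = √(4) = 2.
  L[1][0] = (-4) / L[0][0] = -2.
Step 2: L[1][1] = √(1) = 1.
  L[2][0] = (6) / L[0][0] = 3.
  L[2][1] = (3) / L[1][1] = 3.
Step 3: L[2][2] = √(16) = 4.
  L[3][0] = (-6) / L[0][0] = -3.
  L[3][1] = (-2) / L[1][1] = -2.
  L[3][2] = (-12) / L[2][2] = -3.
Step 4: L[3][3] = √(9) = 3.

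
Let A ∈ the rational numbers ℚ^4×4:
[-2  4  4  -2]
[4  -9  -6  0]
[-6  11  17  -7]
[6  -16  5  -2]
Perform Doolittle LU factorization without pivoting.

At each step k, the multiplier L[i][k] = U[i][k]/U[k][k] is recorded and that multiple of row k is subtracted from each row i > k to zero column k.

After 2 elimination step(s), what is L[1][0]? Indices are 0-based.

L[1][0] = -2

k=0: U[0][0]=-2
  eliminate (1,0): mult=-2, new row 1: (0, -1, 2, -4); set L[1][0]=-2
  eliminate (2,0): mult=3, new row 2: (0, -1, 5, -1); set L[2][0]=3
  eliminate (3,0): mult=-3, new row 3: (0, -4, 17, -8); set L[3][0]=-3
k=1: U[1][1]=-1
  eliminate (2,1): mult=1, new row 2: (0, 0, 3, 3); set L[2][1]=1
  eliminate (3,1): mult=4, new row 3: (0, 0, 9, 8); set L[3][1]=4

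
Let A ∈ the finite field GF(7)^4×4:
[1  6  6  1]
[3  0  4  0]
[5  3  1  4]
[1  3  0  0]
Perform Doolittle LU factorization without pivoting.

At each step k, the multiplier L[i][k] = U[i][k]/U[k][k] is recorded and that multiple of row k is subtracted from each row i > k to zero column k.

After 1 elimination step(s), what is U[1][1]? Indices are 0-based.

U[1][1] = 3

[col 0] pivot 1
  R1 -= 3*R0 → (0, 3, 0, 4)  (L[1][0] := 3)
  R2 -= 5*R0 → (0, 1, 6, 6)  (L[2][0] := 5)
  R3 -= 1*R0 → (0, 4, 1, 6)  (L[3][0] := 1)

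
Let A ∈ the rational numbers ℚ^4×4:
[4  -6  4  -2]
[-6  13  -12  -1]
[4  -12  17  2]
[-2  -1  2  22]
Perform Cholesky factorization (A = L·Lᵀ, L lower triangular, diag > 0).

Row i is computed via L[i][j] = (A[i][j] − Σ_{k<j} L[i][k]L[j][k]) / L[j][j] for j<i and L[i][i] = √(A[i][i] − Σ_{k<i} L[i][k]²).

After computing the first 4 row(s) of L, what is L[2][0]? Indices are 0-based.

Step 1: L[0][0] = √(4) = 2.
  L[1][0] = (-6) / L[0][0] = -3.
Step 2: L[1][1] = √(4) = 2.
  L[2][0] = (4) / L[0][0] = 2.
  L[2][1] = (-6) / L[1][1] = -3.
Step 3: L[2][2] = √(4) = 2.
  L[3][0] = (-2) / L[0][0] = -1.
  L[3][1] = (-4) / L[1][1] = -2.
  L[3][2] = (-2) / L[2][2] = -1.
Step 4: L[3][3] = √(16) = 4.

L[2][0] = 2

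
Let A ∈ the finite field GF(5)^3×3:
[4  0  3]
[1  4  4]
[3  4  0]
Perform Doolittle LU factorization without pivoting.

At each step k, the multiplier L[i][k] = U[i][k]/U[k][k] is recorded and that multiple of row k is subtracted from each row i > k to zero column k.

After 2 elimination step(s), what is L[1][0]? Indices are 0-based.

Step 1: pivot at (0,0) is 4.
  row1 ← row1 − (4)·row0  ⇒  L[1][0]=4, U row1=(0, 4, 2)
  row2 ← row2 − (2)·row0  ⇒  L[2][0]=2, U row2=(0, 4, 4)
Step 2: pivot at (1,1) is 4.
  row2 ← row2 − (1)·row1  ⇒  L[2][1]=1, U row2=(0, 0, 2)

L[1][0] = 4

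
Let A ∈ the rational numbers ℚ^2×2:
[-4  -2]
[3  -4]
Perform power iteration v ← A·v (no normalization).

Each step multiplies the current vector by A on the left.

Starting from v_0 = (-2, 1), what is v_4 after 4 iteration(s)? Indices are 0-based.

v_0 = (-2, 1).
v_1 = A·v_0 = (6, -10).
v_2 = A·v_1 = (-4, 58).
v_3 = A·v_2 = (-100, -244).
v_4 = A·v_3 = (888, 676).

v_4 = (888, 676)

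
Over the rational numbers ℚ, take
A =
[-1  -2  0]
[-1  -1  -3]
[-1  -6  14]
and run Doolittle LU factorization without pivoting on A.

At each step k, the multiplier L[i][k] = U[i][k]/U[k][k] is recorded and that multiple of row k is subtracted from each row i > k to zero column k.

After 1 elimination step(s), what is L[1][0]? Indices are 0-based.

[col 0] pivot -1
  R1 -= 1*R0 → (0, 1, -3)  (L[1][0] := 1)
  R2 -= 1*R0 → (0, -4, 14)  (L[2][0] := 1)

L[1][0] = 1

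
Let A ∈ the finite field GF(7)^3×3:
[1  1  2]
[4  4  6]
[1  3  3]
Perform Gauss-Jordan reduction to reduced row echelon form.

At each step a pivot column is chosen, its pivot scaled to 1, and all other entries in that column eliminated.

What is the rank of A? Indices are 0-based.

rank = 3

step 1: normalize row 0 (÷1) = (1, 1, 2)
  row 1: subtract 4×row0 = (0, 0, 5)
  row 2: subtract 1×row0 = (0, 2, 1)
step 2: exchange rows 1,2
step 2: normalize row 1 (÷2) = (0, 1, 4)
  row 0: subtract 1×row1 = (1, 0, 5)
step 3: normalize row 2 (÷5) = (0, 0, 1)
  row 0: subtract 5×row2 = (1, 0, 0)
  row 1: subtract 4×row2 = (0, 1, 0)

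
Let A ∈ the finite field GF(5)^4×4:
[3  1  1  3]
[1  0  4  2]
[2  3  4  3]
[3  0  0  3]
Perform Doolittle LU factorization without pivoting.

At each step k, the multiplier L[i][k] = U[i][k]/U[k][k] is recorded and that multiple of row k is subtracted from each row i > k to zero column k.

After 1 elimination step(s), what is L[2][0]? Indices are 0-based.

L[2][0] = 4

k=0: U[0][0]=3
  eliminate (1,0): mult=2, new row 1: (0, 3, 2, 1); set L[1][0]=2
  eliminate (2,0): mult=4, new row 2: (0, 4, 0, 1); set L[2][0]=4
  eliminate (3,0): mult=1, new row 3: (0, 4, 4, 0); set L[3][0]=1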